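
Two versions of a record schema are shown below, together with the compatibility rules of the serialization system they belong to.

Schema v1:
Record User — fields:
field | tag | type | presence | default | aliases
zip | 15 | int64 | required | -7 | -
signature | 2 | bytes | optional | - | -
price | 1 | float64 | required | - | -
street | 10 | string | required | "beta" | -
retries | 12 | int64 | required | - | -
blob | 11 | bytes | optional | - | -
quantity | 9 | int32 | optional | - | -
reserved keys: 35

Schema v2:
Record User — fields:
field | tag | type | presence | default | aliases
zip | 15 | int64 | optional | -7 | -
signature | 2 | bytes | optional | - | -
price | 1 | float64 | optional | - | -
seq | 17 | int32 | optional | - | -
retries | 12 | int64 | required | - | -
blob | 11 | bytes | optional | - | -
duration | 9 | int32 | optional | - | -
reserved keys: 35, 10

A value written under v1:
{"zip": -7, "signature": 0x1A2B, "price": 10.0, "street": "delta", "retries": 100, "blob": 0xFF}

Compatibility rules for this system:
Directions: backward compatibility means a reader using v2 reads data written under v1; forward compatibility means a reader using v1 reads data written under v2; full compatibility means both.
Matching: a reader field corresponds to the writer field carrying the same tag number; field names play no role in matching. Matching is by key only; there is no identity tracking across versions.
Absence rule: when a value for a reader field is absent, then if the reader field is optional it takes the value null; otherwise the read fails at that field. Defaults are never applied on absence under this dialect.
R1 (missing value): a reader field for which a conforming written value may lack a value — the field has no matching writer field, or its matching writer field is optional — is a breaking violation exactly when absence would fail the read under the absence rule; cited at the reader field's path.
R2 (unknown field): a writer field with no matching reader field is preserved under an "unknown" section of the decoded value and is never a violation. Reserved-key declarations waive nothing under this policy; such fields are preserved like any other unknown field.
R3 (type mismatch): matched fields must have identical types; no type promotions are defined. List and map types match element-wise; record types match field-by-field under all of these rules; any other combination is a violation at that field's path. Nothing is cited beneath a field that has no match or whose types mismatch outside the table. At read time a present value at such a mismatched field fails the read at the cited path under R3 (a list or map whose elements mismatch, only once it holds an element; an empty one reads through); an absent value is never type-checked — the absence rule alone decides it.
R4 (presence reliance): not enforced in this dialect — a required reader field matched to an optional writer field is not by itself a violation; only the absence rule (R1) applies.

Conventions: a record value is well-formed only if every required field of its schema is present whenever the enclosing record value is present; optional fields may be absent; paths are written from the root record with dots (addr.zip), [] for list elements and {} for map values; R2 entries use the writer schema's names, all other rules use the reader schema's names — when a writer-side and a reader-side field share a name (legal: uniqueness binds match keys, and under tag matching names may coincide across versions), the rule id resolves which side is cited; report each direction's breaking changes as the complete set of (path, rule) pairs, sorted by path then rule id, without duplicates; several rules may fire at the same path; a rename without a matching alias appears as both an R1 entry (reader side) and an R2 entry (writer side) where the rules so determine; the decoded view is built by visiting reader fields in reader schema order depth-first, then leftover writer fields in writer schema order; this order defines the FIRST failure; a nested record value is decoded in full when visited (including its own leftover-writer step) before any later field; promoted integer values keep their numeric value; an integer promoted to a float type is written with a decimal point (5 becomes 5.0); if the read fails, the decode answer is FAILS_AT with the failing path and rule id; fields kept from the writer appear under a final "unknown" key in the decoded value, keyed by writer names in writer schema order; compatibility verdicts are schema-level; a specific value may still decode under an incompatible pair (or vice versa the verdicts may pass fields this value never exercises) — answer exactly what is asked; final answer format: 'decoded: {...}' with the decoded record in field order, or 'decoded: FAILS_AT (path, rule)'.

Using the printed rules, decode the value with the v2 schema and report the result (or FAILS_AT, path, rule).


each type pair in User: writer, then reader
decode (reader v2):
  zip := -7
  signature := 0x1A2B
  price := 10.0
  seq := null (absent, optional -> null)
  retries := 100
  blob := 0xFF
  duration := null (absent, optional -> null)
  writer street: kept under "unknown"
  => decoded: {"zip": -7, "signature": 0x1A2B, "price": 10.0, "seq": null, "retries": 100, "blob": 0xFF, "duration": null, "unknown": {"street": "delta"}}
the rest of the User diff is inert for this question:
  field zip in record User: required changed to optional -> schema-level compatibility only; this User value's decode is unchanged
  field price in record User: required changed to optional -> schema-level compatibility only; this User value's decode is unchanged

decoded: {"zip": -7, "signature": 0x1A2B, "price": 10.0, "seq": null, "retries": 100, "blob": 0xFF, "duration": null, "unknown": {"street": "delta"}}


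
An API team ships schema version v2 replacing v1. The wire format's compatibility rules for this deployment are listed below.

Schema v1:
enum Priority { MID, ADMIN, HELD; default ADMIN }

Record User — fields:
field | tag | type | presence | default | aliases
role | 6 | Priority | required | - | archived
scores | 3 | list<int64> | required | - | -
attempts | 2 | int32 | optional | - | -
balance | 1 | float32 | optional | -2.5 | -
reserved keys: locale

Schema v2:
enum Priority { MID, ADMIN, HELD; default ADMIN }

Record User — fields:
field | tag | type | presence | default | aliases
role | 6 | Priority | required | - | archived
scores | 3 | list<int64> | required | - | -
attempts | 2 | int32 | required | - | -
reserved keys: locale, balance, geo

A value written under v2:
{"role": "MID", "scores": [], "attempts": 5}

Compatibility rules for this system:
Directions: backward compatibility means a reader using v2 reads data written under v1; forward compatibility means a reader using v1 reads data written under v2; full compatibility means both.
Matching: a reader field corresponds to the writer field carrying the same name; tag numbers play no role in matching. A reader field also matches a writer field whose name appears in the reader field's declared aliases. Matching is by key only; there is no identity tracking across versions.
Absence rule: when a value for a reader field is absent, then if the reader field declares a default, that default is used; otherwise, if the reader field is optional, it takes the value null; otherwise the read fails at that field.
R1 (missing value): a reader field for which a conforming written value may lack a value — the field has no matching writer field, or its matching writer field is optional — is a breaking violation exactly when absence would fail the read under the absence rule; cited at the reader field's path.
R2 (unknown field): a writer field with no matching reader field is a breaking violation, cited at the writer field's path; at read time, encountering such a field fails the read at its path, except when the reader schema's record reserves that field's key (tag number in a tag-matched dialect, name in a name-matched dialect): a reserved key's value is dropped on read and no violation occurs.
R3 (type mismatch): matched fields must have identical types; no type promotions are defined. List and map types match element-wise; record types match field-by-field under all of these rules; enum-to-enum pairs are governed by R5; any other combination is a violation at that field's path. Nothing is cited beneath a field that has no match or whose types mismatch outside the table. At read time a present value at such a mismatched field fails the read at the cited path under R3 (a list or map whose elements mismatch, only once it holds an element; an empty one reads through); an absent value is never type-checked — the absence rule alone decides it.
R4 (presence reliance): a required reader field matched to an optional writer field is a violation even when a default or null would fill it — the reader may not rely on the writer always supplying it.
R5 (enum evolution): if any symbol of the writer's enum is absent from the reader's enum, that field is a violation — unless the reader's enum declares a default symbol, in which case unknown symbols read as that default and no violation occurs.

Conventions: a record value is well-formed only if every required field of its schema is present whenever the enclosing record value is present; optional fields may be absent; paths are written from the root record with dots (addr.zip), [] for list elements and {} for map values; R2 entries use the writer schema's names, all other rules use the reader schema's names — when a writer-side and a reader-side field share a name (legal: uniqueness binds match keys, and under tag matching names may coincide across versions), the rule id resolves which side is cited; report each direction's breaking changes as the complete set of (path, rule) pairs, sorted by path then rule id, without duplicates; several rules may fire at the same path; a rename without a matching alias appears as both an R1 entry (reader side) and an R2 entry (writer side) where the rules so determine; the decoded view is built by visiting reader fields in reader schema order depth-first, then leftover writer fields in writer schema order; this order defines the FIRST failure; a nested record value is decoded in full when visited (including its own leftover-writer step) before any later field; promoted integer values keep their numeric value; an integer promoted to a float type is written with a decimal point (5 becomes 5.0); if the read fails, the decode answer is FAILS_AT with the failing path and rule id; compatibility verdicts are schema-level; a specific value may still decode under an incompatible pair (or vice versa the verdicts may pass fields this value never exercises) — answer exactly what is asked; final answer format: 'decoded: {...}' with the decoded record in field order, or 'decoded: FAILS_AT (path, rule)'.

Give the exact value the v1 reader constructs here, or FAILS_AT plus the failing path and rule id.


each type pair in User: writer, then reader
decode (reader v1):
  role := "MID"
  scores := []
  attempts := 5
  balance := -2.5 (absent -> default)
  => decoded: {"role": "MID", "scores": [], "attempts": 5, "balance": -2.5}
diffs on User not affecting the asked answer:
  field attempts in record User: optional changed to required -> matters for User compatibility verdicts, not for this value's decode
  removed field balance from record User (its key "balance" joins the reserved list) -> inert under this dialect — no rule fires on User and the result does not move

decoded: {"role": "MID", "scores": [], "attempts": 5, "balance": -2.5}


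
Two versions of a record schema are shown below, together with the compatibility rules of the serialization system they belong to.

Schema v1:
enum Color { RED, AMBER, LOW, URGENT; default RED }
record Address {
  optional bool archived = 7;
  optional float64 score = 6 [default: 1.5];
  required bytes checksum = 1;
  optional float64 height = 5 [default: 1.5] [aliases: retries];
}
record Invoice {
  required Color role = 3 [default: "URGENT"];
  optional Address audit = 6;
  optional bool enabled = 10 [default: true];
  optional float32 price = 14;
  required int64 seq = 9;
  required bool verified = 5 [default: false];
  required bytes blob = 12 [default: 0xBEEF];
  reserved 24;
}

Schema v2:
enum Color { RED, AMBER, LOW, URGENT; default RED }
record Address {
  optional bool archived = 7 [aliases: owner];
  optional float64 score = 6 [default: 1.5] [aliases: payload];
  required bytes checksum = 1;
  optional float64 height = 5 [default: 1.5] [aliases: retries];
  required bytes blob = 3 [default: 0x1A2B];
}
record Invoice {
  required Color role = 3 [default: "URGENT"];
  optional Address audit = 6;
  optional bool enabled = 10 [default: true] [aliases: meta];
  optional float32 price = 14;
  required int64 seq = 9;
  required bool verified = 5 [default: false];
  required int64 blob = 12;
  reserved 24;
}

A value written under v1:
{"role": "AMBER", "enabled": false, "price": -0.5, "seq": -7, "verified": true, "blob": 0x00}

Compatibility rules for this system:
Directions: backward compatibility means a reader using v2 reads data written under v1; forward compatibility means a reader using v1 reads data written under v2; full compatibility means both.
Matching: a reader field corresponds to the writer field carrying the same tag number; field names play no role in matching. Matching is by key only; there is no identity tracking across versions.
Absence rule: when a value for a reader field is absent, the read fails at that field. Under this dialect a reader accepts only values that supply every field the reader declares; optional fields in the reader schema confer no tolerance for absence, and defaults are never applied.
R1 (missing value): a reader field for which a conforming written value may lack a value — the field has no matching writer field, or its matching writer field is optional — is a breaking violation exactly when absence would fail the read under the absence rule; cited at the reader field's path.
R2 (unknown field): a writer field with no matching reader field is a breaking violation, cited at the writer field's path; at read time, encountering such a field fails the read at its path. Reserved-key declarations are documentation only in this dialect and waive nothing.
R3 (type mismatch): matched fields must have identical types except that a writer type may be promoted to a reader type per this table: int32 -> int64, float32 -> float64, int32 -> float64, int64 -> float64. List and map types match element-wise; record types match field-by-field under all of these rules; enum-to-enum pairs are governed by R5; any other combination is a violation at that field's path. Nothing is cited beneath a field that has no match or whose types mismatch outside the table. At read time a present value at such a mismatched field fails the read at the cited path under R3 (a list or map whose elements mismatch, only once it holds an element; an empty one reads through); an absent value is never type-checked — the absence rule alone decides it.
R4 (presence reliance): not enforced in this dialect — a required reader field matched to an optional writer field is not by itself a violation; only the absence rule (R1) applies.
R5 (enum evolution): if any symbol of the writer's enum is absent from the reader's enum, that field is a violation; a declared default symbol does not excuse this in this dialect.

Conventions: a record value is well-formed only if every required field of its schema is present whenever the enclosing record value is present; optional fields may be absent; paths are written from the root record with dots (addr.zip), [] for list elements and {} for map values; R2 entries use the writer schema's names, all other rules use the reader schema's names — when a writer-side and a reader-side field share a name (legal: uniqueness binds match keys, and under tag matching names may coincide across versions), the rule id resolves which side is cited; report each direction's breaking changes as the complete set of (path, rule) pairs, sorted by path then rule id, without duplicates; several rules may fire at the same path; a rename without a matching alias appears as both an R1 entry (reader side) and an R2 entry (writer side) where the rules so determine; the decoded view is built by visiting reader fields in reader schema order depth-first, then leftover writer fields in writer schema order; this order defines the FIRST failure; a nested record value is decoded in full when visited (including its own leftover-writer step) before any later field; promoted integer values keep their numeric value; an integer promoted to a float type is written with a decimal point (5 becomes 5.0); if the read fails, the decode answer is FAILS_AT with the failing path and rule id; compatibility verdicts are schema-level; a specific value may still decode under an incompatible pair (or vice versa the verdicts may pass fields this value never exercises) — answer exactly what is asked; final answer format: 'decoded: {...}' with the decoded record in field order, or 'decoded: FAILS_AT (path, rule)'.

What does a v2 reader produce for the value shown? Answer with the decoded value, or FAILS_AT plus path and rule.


decoded: FAILS_AT (audit, R1)

the writer's type comes first in each Invoice pair
migrating the Invoice value to v2:
  role := "AMBER"
  read fails at audit under R1 (no fill)
  => FAILS_AT (audit, R1)
ruling out the remaining Invoice differences:
  added field blob to record Address: required bytes, tag 3, default 0x1A2B (in v2 it sits last) -> matters for Invoice compatibility verdicts, not for this value's decode
  field blob in record Invoice: type bytes changed to int64 (its default is dropped) -> matters for Invoice compatibility verdicts, not for this value's decode


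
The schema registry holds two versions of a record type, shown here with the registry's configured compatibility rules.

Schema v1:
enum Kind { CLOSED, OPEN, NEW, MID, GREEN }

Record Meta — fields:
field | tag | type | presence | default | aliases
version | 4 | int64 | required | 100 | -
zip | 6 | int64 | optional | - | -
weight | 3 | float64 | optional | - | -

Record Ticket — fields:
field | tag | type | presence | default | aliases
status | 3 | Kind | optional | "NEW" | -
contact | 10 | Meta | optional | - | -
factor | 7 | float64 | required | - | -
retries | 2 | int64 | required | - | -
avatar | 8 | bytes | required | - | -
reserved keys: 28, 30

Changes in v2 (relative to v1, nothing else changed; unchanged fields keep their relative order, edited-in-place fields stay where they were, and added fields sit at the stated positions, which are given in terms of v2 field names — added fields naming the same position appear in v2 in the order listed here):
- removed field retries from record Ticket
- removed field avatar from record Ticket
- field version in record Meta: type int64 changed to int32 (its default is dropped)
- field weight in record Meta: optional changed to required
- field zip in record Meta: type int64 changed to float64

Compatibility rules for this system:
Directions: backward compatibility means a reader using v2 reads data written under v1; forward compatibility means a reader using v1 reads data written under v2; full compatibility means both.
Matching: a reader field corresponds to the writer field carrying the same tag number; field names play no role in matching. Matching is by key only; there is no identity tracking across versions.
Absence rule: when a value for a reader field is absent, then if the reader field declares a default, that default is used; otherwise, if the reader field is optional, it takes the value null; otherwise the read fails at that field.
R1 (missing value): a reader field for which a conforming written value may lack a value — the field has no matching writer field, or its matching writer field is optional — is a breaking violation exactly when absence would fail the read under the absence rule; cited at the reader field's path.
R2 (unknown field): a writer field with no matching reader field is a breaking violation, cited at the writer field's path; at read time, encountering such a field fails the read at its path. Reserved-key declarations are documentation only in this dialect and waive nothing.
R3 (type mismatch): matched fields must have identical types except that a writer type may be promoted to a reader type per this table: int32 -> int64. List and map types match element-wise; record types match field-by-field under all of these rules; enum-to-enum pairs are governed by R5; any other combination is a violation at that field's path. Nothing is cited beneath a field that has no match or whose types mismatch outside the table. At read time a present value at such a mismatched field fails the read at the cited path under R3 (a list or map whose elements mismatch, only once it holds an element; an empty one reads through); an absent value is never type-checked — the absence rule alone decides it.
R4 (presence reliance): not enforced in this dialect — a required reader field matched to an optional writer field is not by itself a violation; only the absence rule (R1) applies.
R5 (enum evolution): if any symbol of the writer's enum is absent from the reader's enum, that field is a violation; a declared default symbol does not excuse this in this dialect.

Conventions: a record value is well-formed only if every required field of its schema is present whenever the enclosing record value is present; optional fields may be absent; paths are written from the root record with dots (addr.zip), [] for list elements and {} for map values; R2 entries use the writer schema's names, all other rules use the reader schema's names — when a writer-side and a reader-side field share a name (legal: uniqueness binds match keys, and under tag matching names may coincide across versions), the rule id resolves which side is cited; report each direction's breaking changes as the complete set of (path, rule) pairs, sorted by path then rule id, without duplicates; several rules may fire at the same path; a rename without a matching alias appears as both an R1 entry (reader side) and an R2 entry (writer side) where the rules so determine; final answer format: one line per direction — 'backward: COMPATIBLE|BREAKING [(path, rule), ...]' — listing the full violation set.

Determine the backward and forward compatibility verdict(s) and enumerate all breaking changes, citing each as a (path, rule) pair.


backward: BREAKING [(avatar, R2), (contact.version, R3), (contact.weight, R1), (contact.zip, R3), (retries, R2)]; forward: BREAKING [(avatar, R1), (contact.zip, R3), (retries, R1)]

arrows below run writer -> reader for Ticket
backward for Ticket (reader v2, writer v1):
  status <- status (Kind -> Kind, writer optional)
  contact <- contact (Meta -> Meta, writer optional)
  factor <- factor (float64 -> float64, writer required)
  writer field retries has no reader counterpart
  writer field avatar has no reader counterpart
  contact.version <- contact.version (int64 -> int32, writer required)
  contact.zip <- contact.zip (int64 -> float64, writer optional)
  contact.weight <- contact.weight (float64 -> float64, writer optional)
  R2 fires at avatar
  R3 fires at contact.version
  R1 fires at contact.weight
  R3 fires at contact.zip
  R2 fires at retries
  => 5 violation(s): backward is BREAKING for Ticket
forward for Ticket (reader v1, writer v2):
  status <- status (Kind -> Kind, writer optional)
  contact <- contact (Meta -> Meta, writer optional)
  factor <- factor (float64 -> float64, writer required)
  retries has no writer counterpart
  avatar has no writer counterpart
  contact.version <- contact.version (int32 -> int64, writer required)
  contact.zip <- contact.zip (float64 -> int64, writer optional)
  contact.weight <- contact.weight (float64 -> float64, writer required)
  R1 fires at avatar
  R3 fires at contact.zip
  R1 fires at retries
  => 3 violation(s): forward is BREAKING for Ticket


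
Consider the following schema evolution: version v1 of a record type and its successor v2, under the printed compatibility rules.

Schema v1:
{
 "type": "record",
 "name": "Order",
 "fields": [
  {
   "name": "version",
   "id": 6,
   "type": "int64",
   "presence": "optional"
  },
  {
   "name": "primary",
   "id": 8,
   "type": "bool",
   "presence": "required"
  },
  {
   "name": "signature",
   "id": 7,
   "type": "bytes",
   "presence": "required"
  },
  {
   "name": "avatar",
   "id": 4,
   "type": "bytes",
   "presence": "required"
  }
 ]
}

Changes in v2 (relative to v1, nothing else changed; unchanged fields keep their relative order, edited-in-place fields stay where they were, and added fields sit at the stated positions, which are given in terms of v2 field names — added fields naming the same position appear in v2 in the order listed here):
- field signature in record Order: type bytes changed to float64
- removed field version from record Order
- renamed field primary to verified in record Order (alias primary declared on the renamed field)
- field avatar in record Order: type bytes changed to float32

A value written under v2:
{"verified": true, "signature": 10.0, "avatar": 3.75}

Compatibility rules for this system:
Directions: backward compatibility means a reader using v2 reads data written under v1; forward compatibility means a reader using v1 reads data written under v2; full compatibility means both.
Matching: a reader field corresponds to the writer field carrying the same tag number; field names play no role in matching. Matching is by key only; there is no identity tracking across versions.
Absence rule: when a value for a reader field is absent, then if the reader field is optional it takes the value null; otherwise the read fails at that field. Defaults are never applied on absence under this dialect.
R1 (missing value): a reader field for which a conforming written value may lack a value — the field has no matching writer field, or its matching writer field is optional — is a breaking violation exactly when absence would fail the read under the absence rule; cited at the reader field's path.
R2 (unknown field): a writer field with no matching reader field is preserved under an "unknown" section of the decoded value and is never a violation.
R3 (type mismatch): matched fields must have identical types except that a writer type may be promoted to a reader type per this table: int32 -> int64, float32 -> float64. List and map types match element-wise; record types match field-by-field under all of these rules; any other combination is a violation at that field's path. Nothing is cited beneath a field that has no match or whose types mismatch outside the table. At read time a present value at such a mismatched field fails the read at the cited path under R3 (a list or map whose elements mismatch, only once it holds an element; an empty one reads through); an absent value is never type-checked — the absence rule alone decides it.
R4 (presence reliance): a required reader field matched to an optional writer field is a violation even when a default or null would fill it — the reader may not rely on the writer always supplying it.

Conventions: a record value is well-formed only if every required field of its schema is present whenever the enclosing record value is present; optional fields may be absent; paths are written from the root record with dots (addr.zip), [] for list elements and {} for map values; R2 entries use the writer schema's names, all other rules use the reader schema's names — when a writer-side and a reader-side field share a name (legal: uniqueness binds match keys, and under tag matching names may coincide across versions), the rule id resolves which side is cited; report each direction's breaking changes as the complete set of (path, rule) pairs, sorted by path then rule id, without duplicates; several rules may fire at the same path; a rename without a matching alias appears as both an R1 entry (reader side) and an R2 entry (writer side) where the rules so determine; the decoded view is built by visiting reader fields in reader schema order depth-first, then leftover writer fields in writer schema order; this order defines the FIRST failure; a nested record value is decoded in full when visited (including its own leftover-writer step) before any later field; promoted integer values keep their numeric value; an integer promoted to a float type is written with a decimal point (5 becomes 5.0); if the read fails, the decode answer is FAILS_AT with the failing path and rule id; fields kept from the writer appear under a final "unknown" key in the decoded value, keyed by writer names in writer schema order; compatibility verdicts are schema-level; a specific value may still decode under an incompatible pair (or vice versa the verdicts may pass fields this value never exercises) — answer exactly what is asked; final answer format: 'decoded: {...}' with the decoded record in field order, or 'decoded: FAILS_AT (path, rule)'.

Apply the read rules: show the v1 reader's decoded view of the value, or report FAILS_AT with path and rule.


the writer's type comes first in each Order pair
decode walk for Order under reader schema v1:
  version := null (not supplied -> null)
  primary := true (from writer verified)
  read fails at signature under R3
  => FAILS_AT (signature, R3)
remaining Order differences; none change what is asked:
  removed field version from record Order -> no rule fires on it and the decoded Order view is identical with or without it
  renamed field primary to verified in record Order (alias primary declared on the renamed field) -> no rule fires on it and the decoded Order view is identical with or without it
  field avatar in record Order: type bytes changed to float32 -> matters for Order compatibility verdicts, not for this value's decode

decoded: FAILS_AT (signature, R3)


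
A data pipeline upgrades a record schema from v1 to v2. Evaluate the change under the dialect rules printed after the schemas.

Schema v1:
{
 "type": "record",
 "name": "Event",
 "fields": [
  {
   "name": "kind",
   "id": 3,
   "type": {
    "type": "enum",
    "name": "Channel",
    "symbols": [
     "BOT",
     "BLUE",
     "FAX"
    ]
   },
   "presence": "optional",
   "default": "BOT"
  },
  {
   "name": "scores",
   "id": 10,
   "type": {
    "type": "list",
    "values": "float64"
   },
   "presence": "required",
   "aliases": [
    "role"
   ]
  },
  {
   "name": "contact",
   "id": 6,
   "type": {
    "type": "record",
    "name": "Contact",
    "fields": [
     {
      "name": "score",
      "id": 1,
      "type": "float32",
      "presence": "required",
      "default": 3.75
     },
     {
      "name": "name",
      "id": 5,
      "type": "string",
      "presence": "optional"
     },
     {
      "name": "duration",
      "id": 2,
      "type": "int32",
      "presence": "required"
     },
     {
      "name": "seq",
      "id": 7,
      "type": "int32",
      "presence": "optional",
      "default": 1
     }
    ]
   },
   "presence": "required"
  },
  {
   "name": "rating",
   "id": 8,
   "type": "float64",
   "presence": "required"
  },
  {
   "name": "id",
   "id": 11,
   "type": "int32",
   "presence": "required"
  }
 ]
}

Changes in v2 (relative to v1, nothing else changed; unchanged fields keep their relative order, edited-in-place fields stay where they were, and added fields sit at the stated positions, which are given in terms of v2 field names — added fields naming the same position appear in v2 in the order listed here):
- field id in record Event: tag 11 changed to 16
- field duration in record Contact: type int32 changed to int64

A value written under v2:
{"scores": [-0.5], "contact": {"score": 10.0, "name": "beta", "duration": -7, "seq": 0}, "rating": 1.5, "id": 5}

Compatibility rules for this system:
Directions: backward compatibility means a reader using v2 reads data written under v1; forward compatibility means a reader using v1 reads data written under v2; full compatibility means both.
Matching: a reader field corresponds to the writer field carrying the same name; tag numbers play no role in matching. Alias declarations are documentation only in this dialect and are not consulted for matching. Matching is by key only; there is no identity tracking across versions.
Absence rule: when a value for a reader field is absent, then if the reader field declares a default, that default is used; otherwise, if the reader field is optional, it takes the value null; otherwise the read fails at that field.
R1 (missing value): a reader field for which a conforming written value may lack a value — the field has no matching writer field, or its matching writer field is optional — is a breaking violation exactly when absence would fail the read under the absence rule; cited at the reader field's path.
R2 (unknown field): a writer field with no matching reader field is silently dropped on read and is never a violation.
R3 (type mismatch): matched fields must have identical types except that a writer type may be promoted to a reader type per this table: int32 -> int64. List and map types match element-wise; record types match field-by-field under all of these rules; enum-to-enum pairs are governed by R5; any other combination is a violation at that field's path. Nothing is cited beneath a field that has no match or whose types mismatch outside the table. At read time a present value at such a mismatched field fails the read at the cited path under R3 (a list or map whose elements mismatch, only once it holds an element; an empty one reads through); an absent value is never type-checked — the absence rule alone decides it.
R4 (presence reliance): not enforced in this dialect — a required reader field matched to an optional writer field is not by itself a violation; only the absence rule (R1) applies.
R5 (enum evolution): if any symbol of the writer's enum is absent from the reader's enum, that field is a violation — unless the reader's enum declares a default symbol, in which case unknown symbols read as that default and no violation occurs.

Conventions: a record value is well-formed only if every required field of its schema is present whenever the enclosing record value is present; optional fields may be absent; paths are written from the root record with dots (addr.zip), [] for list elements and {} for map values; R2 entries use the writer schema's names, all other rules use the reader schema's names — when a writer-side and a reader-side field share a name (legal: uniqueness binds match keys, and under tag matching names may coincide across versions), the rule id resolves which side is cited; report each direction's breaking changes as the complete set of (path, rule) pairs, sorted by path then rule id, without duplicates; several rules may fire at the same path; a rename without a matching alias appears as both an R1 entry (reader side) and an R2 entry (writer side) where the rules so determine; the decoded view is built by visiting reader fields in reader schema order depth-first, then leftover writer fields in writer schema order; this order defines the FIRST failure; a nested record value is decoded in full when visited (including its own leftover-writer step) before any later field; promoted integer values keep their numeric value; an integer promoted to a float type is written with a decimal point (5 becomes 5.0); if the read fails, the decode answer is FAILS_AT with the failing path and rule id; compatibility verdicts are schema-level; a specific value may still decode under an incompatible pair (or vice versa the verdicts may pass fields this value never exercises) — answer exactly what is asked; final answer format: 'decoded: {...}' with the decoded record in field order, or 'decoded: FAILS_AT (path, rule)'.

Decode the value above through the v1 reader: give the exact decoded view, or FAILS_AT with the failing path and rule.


each type pair in Event: writer, then reader
decode walk for Event under reader schema v1:
  kind := "BOT" (absent -> default)
  scores := [-0.5]
  contact.score := 10.0
  contact.name := "beta"
  read fails at contact.duration under R3
  => FAILS_AT (contact.duration, R3)
the rest of the Event diff is inert for this question:
  field id in record Event: tag 11 changed to 16 -> no rule fires on it and the decoded Event view is identical with or without it

decoded: FAILS_AT (contact.duration, R3)


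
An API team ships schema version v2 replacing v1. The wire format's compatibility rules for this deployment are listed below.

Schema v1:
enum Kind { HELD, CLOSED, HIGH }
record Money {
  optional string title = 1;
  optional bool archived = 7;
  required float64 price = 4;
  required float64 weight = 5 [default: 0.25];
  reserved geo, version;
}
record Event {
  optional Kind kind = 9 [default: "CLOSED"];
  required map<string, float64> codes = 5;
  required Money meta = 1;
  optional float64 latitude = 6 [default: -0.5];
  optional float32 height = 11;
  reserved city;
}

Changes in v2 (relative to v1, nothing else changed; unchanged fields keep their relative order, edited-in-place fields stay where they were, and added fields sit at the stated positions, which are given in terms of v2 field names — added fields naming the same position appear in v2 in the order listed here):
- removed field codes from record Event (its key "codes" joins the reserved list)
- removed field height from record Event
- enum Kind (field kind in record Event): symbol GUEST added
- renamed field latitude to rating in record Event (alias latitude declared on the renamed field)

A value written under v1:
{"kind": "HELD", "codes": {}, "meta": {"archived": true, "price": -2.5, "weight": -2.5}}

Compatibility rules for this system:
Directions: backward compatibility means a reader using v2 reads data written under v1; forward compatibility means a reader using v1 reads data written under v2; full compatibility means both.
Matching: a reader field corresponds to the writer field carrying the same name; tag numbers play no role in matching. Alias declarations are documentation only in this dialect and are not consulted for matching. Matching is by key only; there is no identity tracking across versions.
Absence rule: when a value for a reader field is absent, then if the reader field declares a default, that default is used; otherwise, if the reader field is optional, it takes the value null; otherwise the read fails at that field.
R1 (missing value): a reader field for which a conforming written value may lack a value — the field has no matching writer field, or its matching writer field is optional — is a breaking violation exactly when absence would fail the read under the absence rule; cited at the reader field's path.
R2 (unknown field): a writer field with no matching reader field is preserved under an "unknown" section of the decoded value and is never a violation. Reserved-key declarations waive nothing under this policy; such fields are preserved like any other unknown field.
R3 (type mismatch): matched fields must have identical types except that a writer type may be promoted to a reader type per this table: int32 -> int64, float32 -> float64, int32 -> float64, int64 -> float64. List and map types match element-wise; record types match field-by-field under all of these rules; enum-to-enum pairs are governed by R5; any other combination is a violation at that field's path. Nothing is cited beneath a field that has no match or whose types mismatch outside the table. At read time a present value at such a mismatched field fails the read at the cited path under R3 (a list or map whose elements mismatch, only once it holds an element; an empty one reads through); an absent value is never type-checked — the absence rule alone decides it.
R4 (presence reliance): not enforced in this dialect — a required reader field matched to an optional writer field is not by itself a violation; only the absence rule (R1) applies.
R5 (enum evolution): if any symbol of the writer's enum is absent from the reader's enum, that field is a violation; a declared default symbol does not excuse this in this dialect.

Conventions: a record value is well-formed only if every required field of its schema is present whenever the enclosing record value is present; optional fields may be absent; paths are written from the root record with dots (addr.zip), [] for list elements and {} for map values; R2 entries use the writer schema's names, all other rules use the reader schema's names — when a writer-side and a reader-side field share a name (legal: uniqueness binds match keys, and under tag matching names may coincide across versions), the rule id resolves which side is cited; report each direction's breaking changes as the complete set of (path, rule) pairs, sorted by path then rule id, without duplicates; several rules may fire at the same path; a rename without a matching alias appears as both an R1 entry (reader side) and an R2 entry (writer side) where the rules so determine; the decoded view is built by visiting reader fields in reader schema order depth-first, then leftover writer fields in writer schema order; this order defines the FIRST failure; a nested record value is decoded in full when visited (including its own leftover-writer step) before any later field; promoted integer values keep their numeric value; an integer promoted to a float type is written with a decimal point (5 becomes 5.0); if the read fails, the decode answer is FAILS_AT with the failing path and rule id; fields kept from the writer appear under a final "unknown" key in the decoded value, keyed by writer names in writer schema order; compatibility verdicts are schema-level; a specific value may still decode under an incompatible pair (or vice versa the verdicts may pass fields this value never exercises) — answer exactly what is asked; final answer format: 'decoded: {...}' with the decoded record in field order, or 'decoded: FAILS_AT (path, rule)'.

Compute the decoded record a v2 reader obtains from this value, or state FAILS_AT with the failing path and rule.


in Event below, arrows point writer -> reader
migrating the Event value to v2:
  kind := "HELD"
  meta.title := null (absent, optional -> null)
  meta.archived := true
  meta.price := -2.5
  meta.weight := -2.5
  rating := -0.5 (absent -> default)
  writer codes: kept under "unknown"
  => decoded: {"kind": "HELD", "meta": {"title": null, "archived": true, "price": -2.5, "weight": -2.5}, "rating": -0.5, "unknown": {"codes": {}}}
diffs on Event not affecting the asked answer:
  enum Kind (field kind in record Event): symbol GUEST added -> schema-level compatibility only; this Event value's decode is unchanged

decoded: {"kind": "HELD", "meta": {"title": null, "archived": true, "price": -2.5, "weight": -2.5}, "rating": -0.5, "unknown": {"codes": {}}}
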